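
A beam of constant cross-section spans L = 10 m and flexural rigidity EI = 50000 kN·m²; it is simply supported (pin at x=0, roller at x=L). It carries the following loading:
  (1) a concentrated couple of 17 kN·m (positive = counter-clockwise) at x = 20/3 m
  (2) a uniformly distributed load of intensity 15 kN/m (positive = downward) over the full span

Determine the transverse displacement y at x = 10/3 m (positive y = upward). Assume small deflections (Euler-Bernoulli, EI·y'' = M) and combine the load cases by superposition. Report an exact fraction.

y(10/3) = -7/200 m

Load 1 — applied couple M₀=17 kN·m at a=20/3 m (b=L-a=10/3):
  y_1 = (M₀x³/(6L)+C₁x)/EI  [x≤a] with C₁=M₀(3b²-L²)/(6L)=-170/9 = (17·(10/3)³/(6·10)+(-170/9)·(10/3))/50000 = -17/16200 m
Load 2 — uniform load w=15 kN/m over full span:
  y_2 = -wx(L³-2Lx²+x³)/(24EI) = -15·(10/3)·(10³-2·10·(10/3)²+(10/3)³)/(24·50000) = -11/324 m
Superposition: y = Σ y_i = -7/200 m ≈ -0.035000 m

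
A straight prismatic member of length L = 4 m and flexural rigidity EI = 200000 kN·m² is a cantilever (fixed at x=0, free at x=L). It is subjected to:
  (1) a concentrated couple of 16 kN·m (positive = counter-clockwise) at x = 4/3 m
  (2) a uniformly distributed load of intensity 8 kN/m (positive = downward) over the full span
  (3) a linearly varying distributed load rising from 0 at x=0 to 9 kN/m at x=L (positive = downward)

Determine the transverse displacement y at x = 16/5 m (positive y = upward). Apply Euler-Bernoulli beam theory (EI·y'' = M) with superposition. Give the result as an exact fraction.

Load 1 — applied couple M₀=16 kN·m at a=4/3 m (b=L-a=8/3):
  y_1 = M₀a(2x-a)/(2EI)  [x>a] = 16·(4/3)·(2·(16/5)-(4/3))/(2·200000) = 38/140625 m
Load 2 — uniform load w=8 kN/m over full span:
  y_2 = -wx²(x²-4Lx+6L²)/(24EI) = -8·(16/5)²·((16/5)²-4·4·(16/5)+6·4²)/(24·200000) = -5504/5859375 m
Load 3 — triangular load w₀=9 kN/m (0→w₀ over full span):
  y_3 = (w₀Lx³/12-w₀L²x²/6-w₀x⁵/(120L))/EI = (9·4·(16/5)³/12-9·4²·(16/5)²/6-9·(16/5)⁵/(120·4))/200000 = -37536/48828125 m
Superposition: y = Σ y_i = -631874/439453125 m ≈ -0.001438 m

y(16/5) = -631874/439453125 m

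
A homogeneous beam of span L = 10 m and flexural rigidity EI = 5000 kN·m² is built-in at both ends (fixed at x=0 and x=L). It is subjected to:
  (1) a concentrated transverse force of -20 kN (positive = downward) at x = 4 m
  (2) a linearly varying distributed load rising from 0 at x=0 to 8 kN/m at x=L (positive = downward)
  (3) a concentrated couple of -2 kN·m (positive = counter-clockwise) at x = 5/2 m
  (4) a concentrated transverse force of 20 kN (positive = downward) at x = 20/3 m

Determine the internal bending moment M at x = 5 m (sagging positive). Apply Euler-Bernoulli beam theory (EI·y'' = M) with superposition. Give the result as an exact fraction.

Load 1 — point force P=-20 kN at a=4 m (b=L-a=6):
  M_1 = Pa²(a+3b)(L-x)/L³ - Pa²b/L²  [x>a] = (-20)·4²·(4+3·6)·(10-5)/10³ - (-20)·4²·6/10² = -16 kN·m
Load 2 — triangular load w₀=8 kN/m (0→w₀ over full span):
  M_2 = 3w₀Lx/20 - w₀L²/30 - w₀x³/(6L) = 3·8·10·5/20 - 8·10²/30 - 8·5³/(6·10) = 50/3 kN·m
Load 3 — applied couple M₀=-2 kN·m at a=5/2 m (b=L-a=15/2):
  M_3 = R_Ax - M_A - M₀  [x>a] with R_A=-9/40, M_A=3/8 = (-9/40)·5 - (3/8) - (-2) = 1/2 kN·m
Load 4 — point force P=20 kN at a=20/3 m (b=L-a=10/3):
  M_4 = Pb²(3a+b)x/L³ - Pab²/L²  [x≤a] = 20·(10/3)²·(3·(20/3)+(10/3))·5/10³ - 20·(20/3)·(10/3)²/10² = 100/9 kN·m
Superposition: M = Σ M_i = 221/18 kN·m ≈ 12.277778 kN·m

M(5) = 221/18 kN·m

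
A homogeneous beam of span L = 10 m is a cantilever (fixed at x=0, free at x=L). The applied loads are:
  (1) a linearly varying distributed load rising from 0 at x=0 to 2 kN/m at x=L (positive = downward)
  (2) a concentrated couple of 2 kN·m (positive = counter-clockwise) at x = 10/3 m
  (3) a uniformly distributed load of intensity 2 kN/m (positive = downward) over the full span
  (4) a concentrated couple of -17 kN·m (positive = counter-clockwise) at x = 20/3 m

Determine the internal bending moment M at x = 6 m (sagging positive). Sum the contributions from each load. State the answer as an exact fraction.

M(6) = -703/15 kN·m

Load 1 — triangular load w₀=2 kN/m (0→w₀ over full span):
  M_1 = w₀Lx/2 - w₀L²/3 - w₀x³/(6L) = 2·10·6/2 - 2·10²/3 - 2·6³/(6·10) = -208/15 kN·m
Load 2 — applied couple M₀=2 kN·m at a=10/3 m (b=L-a=20/3):
  M_2 = 0  [x>a] = 0 kN·m
Load 3 — uniform load w=2 kN/m over full span:
  M_3 = -w(L-x)²/2 = -2·(10-6)²/2 = -16 kN·m
Load 4 — applied couple M₀=-17 kN·m at a=20/3 m (b=L-a=10/3):
  M_4 = M₀  [x≤a] = (-17) = -17 kN·m
Superposition: M = Σ M_i = -703/15 kN·m ≈ -46.866667 kN·m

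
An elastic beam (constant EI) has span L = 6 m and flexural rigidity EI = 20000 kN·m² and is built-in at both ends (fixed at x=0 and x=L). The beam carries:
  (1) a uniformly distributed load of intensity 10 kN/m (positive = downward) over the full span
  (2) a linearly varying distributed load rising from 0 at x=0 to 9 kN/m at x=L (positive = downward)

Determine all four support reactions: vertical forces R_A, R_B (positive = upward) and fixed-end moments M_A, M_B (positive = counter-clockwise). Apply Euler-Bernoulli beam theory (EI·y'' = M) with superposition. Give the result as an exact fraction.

Load 1 — uniform load w=10 kN/m over full span:
  R_A = wL/2 = 10·6/2 = 30 kN
  M_A = wL²/12 = 10·6²/12 = 30 kN·m
  R_B = wL/2 = 10·6/2 = 30 kN
  M_B = -wL²/12 = -10·6²/12 = -30 kN·m
Load 2 — triangular load w₀=9 kN/m (0→w₀ over full span):
  R_A = 3w₀L/20 = 3·9·6/20 = 81/10 kN
  M_A = w₀L²/30 = 9·6²/30 = 54/5 kN·m
  R_B = 7w₀L/20 = 7·9·6/20 = 189/10 kN
  M_B = -w₀L²/20 = -9·6²/20 = -81/5 kN·m
Superposition: R_A = 381/10 kN, M_A = 204/5 kN·m, R_B = 489/10 kN, M_B = -231/5 kN·m

R_A = 381/10 kN, M_A = 204/5 kN·m, R_B = 489/10 kN, M_B = -231/5 kN·m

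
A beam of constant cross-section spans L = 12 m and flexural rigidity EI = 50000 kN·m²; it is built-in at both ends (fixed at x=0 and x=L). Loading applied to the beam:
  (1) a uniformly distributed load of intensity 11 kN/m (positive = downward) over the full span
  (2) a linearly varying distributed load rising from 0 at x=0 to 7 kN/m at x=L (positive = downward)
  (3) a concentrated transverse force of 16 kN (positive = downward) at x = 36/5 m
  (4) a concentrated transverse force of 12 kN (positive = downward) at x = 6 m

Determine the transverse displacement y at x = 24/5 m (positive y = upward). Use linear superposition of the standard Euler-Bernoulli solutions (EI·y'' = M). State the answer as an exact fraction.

Load 1 — uniform load w=11 kN/m over full span:
  y_1 = -wx²(L-x)²/(24EI) = -11·(24/5)²·(12-(24/5))²/(24·50000) = -21384/1953125 m
Load 2 — triangular load w₀=7 kN/m (0→w₀ over full span):
  y_2 = -w₀x²(L-x)²(x+2L)/(120LEI) = -7·(24/5)²·(12-(24/5))²·((24/5)+2·12)/(120·12·50000) = -163296/48828125 m
Load 3 — point force P=16 kN at a=36/5 m (b=L-a=24/5):
  y_3 = -Pb²x²(3aL-(3a+b)x)/(6L³EI)  [x≤a] = -16·(24/5)²·(24/5)²·(3·(36/5)·12-(3·(36/5)+(24/5))·(24/5))/(6·12³·50000) = -105984/48828125 m
Load 4 — point force P=12 kN at a=6 m (b=L-a=6):
  y_4 = -Pb²x²(3aL-(3a+b)x)/(6L³EI)  [x≤a] = -12·6²·(24/5)²·(3·6·12-(3·6+6)·(24/5))/(6·12³·50000) = -756/390625 m
Superposition: y = Σ y_i = -179676/9765625 m ≈ -0.018399 m

y(24/5) = -179676/9765625 m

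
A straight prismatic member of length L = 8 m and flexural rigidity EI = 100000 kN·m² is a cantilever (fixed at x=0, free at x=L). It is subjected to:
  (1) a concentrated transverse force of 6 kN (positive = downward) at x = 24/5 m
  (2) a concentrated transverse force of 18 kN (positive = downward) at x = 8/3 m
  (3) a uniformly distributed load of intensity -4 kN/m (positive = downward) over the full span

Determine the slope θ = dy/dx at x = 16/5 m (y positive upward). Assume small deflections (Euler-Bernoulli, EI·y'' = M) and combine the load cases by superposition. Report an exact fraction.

Load 1 — point force P=6 kN at a=24/5 m (b=L-a=16/5):
  θ_1 = -Px(2a-x)/(2EI)  [x≤a] = -6·(16/5)·(2·(24/5)-(16/5))/(2·100000) = -48/78125 rad
Load 2 — point force P=18 kN at a=8/3 m (b=L-a=16/3):
  θ_2 = -Pa²/(2EI)  [x>a] = -18·(8/3)²/(2·100000) = -2/3125 rad
Load 3 — uniform load w=-4 kN/m over full span:
  θ_3 = -wx(x²-3Lx+3L²)/(6EI) = -(-4)·(16/5)·((16/5)²-3·8·(16/5)+3·8²)/(6·100000) = 3136/1171875 rad
Superposition: θ = Σ θ_i = 1666/1171875 rad ≈ 0.001422 rad

θ(16/5) = 1666/1171875 rad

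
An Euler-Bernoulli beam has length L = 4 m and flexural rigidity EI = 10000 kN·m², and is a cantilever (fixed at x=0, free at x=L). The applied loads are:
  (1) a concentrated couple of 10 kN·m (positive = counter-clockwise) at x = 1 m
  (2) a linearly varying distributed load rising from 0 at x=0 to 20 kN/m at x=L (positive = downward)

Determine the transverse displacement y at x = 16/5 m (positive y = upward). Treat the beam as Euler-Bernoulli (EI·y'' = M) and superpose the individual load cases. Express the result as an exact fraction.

y(16/5) = -2949947/93750000 m

Load 1 — applied couple M₀=10 kN·m at a=1 m (b=L-a=3):
  y_1 = M₀a(2x-a)/(2EI)  [x>a] = 10·1·(2·(16/5)-1)/(2·10000) = 27/10000 m
Load 2 — triangular load w₀=20 kN/m (0→w₀ over full span):
  y_2 = (w₀Lx³/12-w₀L²x²/6-w₀x⁵/(120L))/EI = (20·4·(16/5)³/12-20·4²·(16/5)²/6-20·(16/5)⁵/(120·4))/10000 = -200192/5859375 m
Superposition: y = Σ y_i = -2949947/93750000 m ≈ -0.031466 m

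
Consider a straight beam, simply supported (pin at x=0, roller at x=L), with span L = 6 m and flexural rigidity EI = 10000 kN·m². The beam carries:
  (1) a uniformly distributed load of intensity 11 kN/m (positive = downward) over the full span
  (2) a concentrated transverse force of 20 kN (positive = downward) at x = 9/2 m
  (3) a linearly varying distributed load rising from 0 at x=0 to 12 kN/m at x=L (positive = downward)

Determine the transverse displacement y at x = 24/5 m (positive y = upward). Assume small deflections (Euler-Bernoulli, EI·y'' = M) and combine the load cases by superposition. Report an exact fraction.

Load 1 — uniform load w=11 kN/m over full span:
  y_1 = -wx(L³-2Lx²+x³)/(24EI) = -11·(24/5)·(6³-2·6·(24/5)²+(24/5)³)/(24·10000) = -8613/781250 m
Load 2 — point force P=20 kN at a=9/2 m (b=L-a=3/2):
  y_2 = -Pa(L-x)(2Lx-a²-x²)/(6LEI)  [x>a] = -20·(9/2)·(6-(24/5))·(2·6·(24/5)-(9/2)²-(24/5)²)/(6·6·10000) = -4293/1000000 m
Load 3 — triangular load w₀=12 kN/m (0→w₀ over full span):
  y_3 = -w₀x(7L⁴-10L²x²+3x⁴)/(360LEI) = -12·(24/5)·(7·6⁴-10·6²·(24/5)²+3·(24/5)⁴)/(360·6·10000) = -61722/9765625 m
Superposition: y = Σ y_i = -13523733/625000000 m ≈ -0.021638 m

y(24/5) = -13523733/625000000 m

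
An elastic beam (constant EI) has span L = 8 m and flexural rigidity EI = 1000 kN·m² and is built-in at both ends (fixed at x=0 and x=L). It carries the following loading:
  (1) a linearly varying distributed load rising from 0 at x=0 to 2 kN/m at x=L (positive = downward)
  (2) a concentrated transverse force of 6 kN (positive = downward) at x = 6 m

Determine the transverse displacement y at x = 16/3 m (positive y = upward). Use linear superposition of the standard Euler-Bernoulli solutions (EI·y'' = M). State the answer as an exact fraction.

y(16/3) = -7876/455625 m

Load 1 — triangular load w₀=2 kN/m (0→w₀ over full span):
  y_1 = -w₀x²(L-x)²(x+2L)/(120LEI) = -2·(16/3)²·(8-(16/3))²·((16/3)+2·8)/(120·8·1000) = -4096/455625 m
Load 2 — point force P=6 kN at a=6 m (b=L-a=2):
  y_2 = -Pb²x²(3aL-(3a+b)x)/(6L³EI)  [x≤a] = -6·2²·(16/3)²·(3·6·8-(3·6+2)·(16/3))/(6·8³·1000) = -28/3375 m
Superposition: y = Σ y_i = -7876/455625 m ≈ -0.017286 m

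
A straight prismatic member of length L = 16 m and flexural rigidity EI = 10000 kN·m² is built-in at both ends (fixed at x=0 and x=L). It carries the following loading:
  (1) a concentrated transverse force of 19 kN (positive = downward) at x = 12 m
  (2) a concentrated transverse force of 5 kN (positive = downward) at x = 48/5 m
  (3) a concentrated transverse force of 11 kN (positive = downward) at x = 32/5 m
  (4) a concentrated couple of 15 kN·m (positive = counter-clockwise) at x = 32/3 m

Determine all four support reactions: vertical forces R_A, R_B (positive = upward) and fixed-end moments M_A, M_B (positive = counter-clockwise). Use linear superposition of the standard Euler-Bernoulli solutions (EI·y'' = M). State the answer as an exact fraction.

Load 1 — point force P=19 kN at a=12 m (b=L-a=4):
  R_A = Pb²(3a+b)/L³ = 19·4²·(3·12+4)/16³ = 95/32 kN
  M_A = Pab²/L² = 19·12·4²/16² = 57/4 kN·m
  R_B = Pa²(a+3b)/L³ = 19·12²·(12+3·4)/16³ = 513/32 kN
  M_B = -Pa²b/L² = -19·12²·4/16² = -171/4 kN·m
Load 2 — point force P=5 kN at a=48/5 m (b=L-a=32/5):
  R_A = Pb²(3a+b)/L³ = 5·(32/5)²·(3·(48/5)+(32/5))/16³ = 44/25 kN
  M_A = Pab²/L² = 5·(48/5)·(32/5)²/16² = 192/25 kN·m
  R_B = Pa²(a+3b)/L³ = 5·(48/5)²·((48/5)+3·(32/5))/16³ = 81/25 kN
  M_B = -Pa²b/L² = -5·(48/5)²·(32/5)/16² = -288/25 kN·m
Load 3 — point force P=11 kN at a=32/5 m (b=L-a=48/5):
  R_A = Pb²(3a+b)/L³ = 11·(48/5)²·(3·(32/5)+(48/5))/16³ = 891/125 kN
  M_A = Pab²/L² = 11·(32/5)·(48/5)²/16² = 3168/125 kN·m
  R_B = Pa²(a+3b)/L³ = 11·(32/5)²·((32/5)+3·(48/5))/16³ = 484/125 kN
  M_B = -Pa²b/L² = -11·(32/5)²·(48/5)/16² = -2112/125 kN·m
Load 4 — applied couple M₀=15 kN·m at a=32/3 m (b=L-a=16/3):
  R_A = 6M₀ab/L³ = 6·15·(32/3)·(16/3)/16³ = 5/4 kN
  M_A = M₀b(2a-b)/L² = 15·(16/3)·(2·(32/3)-(16/3))/16² = 5 kN·m
  R_B = -6M₀ab/L³ = -6·15·(32/3)·(16/3)/16³ = -5/4 kN
  M_B = M₀a(2b-a)/L² = 15·(32/3)·(2·(16/3)-(32/3))/16² = 0 kN·m
Superposition: R_A = 52427/4000 kN, M_A = 26137/500 kN·m, R_B = 87573/4000 kN, M_B = -35583/500 kN·m

R_A = 52427/4000 kN, M_A = 26137/500 kN·m, R_B = 87573/4000 kN, M_B = -35583/500 kN·m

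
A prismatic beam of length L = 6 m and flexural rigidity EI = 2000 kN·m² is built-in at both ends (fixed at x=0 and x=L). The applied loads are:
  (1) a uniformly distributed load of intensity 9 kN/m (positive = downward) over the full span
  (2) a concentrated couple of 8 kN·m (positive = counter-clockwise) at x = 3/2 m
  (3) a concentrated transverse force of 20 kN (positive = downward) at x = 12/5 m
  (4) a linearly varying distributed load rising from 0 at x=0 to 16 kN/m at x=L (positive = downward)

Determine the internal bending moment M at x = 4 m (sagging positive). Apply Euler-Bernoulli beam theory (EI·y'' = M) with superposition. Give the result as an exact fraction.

Load 1 — uniform load w=9 kN/m over full span:
  M_1 = wLx/2 - wL²/12 - wx²/2 = 9·6·4/2 - 9·6²/12 - 9·4²/2 = 9 kN·m
Load 2 — applied couple M₀=8 kN·m at a=3/2 m (b=L-a=9/2):
  M_2 = R_Ax - M_A - M₀  [x>a] with R_A=3/2, M_A=-3/2 = (3/2)·4 - (-3/2) - 8 = -1/2 kN·m
Load 3 — point force P=20 kN at a=12/5 m (b=L-a=18/5):
  M_3 = Pa²(a+3b)(L-x)/L³ - Pa²b/L²  [x>a] = 20·(12/5)²·((12/5)+3·(18/5))·(6-4)/6³ - 20·(12/5)²·(18/5)/6² = 64/25 kN·m
Load 4 — triangular load w₀=16 kN/m (0→w₀ over full span):
  M_4 = 3w₀Lx/20 - w₀L²/30 - w₀x³/(6L) = 3·16·6·4/20 - 16·6²/30 - 16·4³/(6·6) = 448/45 kN·m
Superposition: M = Σ M_i = 9457/450 kN·m ≈ 21.015556 kN·m

M(4) = 9457/450 kN·m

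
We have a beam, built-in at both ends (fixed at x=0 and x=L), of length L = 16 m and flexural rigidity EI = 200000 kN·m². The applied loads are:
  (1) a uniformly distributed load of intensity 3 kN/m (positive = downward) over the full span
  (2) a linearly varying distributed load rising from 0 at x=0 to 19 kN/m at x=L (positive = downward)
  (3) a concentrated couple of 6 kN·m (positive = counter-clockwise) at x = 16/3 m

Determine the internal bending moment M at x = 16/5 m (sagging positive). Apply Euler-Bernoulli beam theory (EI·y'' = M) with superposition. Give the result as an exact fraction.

M(16/5) = -8872/375 kN·m

Load 1 — uniform load w=3 kN/m over full span:
  M_1 = wLx/2 - wL²/12 - wx²/2 = 3·16·(16/5)/2 - 3·16²/12 - 3·(16/5)²/2 = -64/25 kN·m
Load 2 — triangular load w₀=19 kN/m (0→w₀ over full span):
  M_2 = 3w₀Lx/20 - w₀L²/30 - w₀x³/(6L) = 3·19·16·(16/5)/20 - 19·16²/30 - 19·(16/5)³/(6·16) = -8512/375 kN·m
Load 3 — applied couple M₀=6 kN·m at a=16/3 m (b=L-a=32/3):
  M_3 = R_Ax - M_A  [x≤a] with R_A=1/2, M_A=0 = (1/2)·(16/5) - 0 = 8/5 kN·m
Superposition: M = Σ M_i = -8872/375 kN·m ≈ -23.658667 kN·m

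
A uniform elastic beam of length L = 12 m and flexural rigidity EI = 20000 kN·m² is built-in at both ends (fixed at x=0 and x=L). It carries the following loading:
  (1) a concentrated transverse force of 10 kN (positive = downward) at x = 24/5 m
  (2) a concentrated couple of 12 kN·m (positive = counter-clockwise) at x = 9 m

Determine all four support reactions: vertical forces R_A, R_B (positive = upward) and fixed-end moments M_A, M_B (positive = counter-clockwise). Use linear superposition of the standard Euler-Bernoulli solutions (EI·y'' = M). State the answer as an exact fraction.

R_A = 1521/200 kN, M_A = 2103/100 kN·m, R_B = 479/200 kN, M_B = -1377/100 kN·m

Load 1 — point force P=10 kN at a=24/5 m (b=L-a=36/5):
  R_A = Pb²(3a+b)/L³ = 10·(36/5)²·(3·(24/5)+(36/5))/12³ = 162/25 kN
  M_A = Pab²/L² = 10·(24/5)·(36/5)²/12² = 432/25 kN·m
  R_B = Pa²(a+3b)/L³ = 10·(24/5)²·((24/5)+3·(36/5))/12³ = 88/25 kN
  M_B = -Pa²b/L² = -10·(24/5)²·(36/5)/12² = -288/25 kN·m
Load 2 — applied couple M₀=12 kN·m at a=9 m (b=L-a=3):
  R_A = 6M₀ab/L³ = 6·12·9·3/12³ = 9/8 kN
  M_A = M₀b(2a-b)/L² = 12·3·(2·9-3)/12² = 15/4 kN·m
  R_B = -6M₀ab/L³ = -6·12·9·3/12³ = -9/8 kN
  M_B = M₀a(2b-a)/L² = 12·9·(2·3-9)/12² = -9/4 kN·m
Superposition: R_A = 1521/200 kN, M_A = 2103/100 kN·m, R_B = 479/200 kN, M_B = -1377/100 kN·m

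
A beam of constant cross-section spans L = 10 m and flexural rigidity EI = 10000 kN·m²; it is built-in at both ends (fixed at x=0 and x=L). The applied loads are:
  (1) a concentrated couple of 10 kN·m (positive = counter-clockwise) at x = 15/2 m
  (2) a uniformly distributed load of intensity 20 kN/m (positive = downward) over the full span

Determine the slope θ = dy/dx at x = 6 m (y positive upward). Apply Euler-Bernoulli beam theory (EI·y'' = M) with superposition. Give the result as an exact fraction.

θ(6) = 163/20000 rad

Load 1 — applied couple M₀=10 kN·m at a=15/2 m (b=L-a=5/2):
  θ_1 = (R_Ax²/2 - M_Ax)/EI  [x≤a] with R_A=9/8, M_A=25/8 = ((9/8)·6²/2 - (25/8)·6)/10000 = 3/20000 rad
Load 2 — uniform load w=20 kN/m over full span:
  θ_2 = -wx(L-x)(L-2x)/(12EI) = -20·6·(10-6)·(10-2·6)/(12·10000) = 1/125 rad
Superposition: θ = Σ θ_i = 163/20000 rad ≈ 0.008150 rad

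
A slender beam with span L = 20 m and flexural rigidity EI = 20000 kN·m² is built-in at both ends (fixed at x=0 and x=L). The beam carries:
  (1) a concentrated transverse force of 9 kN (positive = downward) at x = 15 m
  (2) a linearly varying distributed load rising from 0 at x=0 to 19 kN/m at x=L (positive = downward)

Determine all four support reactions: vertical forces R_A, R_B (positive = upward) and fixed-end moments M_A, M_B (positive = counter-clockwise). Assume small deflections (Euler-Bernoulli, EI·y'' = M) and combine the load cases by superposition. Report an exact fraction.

Load 1 — point force P=9 kN at a=15 m (b=L-a=5):
  R_A = Pb²(3a+b)/L³ = 9·5²·(3·15+5)/20³ = 45/32 kN
  M_A = Pab²/L² = 9·15·5²/20² = 135/16 kN·m
  R_B = Pa²(a+3b)/L³ = 9·15²·(15+3·5)/20³ = 243/32 kN
  M_B = -Pa²b/L² = -9·15²·5/20² = -405/16 kN·m
Load 2 — triangular load w₀=19 kN/m (0→w₀ over full span):
  R_A = 3w₀L/20 = 3·19·20/20 = 57 kN
  M_A = w₀L²/30 = 19·20²/30 = 760/3 kN·m
  R_B = 7w₀L/20 = 7·19·20/20 = 133 kN
  M_B = -w₀L²/20 = -19·20²/20 = -380 kN·m
Superposition: R_A = 1869/32 kN, M_A = 12565/48 kN·m, R_B = 4499/32 kN, M_B = -6485/16 kN·m

R_A = 1869/32 kN, M_A = 12565/48 kN·m, R_B = 4499/32 kN, M_B = -6485/16 kN·m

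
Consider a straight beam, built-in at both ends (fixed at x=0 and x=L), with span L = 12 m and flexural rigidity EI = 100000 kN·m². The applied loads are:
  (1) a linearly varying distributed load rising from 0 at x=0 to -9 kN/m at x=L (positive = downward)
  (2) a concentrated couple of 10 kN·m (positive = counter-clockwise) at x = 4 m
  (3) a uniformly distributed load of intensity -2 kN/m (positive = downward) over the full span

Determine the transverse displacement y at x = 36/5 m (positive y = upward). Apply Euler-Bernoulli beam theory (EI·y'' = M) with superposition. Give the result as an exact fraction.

y(36/5) = 171074/48828125 m

Load 1 — triangular load w₀=-9 kN/m (0→w₀ over full span):
  y_1 = -w₀x²(L-x)²(x+2L)/(120LEI) = -(-9)·(36/5)²·(12-(36/5))²·((36/5)+2·12)/(120·12·100000) = 113724/48828125 m
Load 2 — applied couple M₀=10 kN·m at a=4 m (b=L-a=8):
  y_2 = (R_Ax³/6 - M_Ax²/2 - M₀(x-a)²/2)/EI  [x>a] with R_A=10/9, M_A=0 = ((10/9)·(36/5)³/6 - 0·(36/5)²/2 - 10·((36/5)-4)²/2)/100000 = 14/78125 m
Load 3 — uniform load w=-2 kN/m over full span:
  y_3 = -wx²(L-x)²/(24EI) = -(-2)·(36/5)²·(12-(36/5))²/(24·100000) = 1944/1953125 m
Superposition: y = Σ y_i = 171074/48828125 m ≈ 0.003504 m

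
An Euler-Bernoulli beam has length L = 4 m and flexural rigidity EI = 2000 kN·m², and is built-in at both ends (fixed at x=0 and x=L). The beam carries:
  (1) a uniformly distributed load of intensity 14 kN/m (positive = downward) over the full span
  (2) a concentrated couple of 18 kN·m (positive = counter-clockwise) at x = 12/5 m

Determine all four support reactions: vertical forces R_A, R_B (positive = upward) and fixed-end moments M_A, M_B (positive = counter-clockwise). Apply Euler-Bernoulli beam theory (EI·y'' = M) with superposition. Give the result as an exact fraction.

R_A = 862/25 kN, M_A = 1832/75 kN·m, R_B = 538/25 kN, M_B = -1238/75 kN·m

Load 1 — uniform load w=14 kN/m over full span:
  R_A = wL/2 = 14·4/2 = 28 kN
  M_A = wL²/12 = 14·4²/12 = 56/3 kN·m
  R_B = wL/2 = 14·4/2 = 28 kN
  M_B = -wL²/12 = -14·4²/12 = -56/3 kN·m
Load 2 — applied couple M₀=18 kN·m at a=12/5 m (b=L-a=8/5):
  R_A = 6M₀ab/L³ = 6·18·(12/5)·(8/5)/4³ = 162/25 kN
  M_A = M₀b(2a-b)/L² = 18·(8/5)·(2·(12/5)-(8/5))/4² = 144/25 kN·m
  R_B = -6M₀ab/L³ = -6·18·(12/5)·(8/5)/4³ = -162/25 kN
  M_B = M₀a(2b-a)/L² = 18·(12/5)·(2·(8/5)-(12/5))/4² = 54/25 kN·m
Superposition: R_A = 862/25 kN, M_A = 1832/75 kN·m, R_B = 538/25 kN, M_B = -1238/75 kN·m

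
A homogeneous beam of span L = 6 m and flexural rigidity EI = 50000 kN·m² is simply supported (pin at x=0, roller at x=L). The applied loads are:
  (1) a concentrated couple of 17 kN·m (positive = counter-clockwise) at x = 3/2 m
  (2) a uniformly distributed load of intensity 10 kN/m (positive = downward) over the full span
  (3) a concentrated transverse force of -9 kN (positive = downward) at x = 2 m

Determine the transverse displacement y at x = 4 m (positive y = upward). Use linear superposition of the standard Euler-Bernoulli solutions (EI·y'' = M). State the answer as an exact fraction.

y(4) = -6827/3600000 m

Load 1 — applied couple M₀=17 kN·m at a=3/2 m (b=L-a=9/2):
  y_1 = (M₀x³/(6L)-M₀(x-a)²/2+C₁x)/EI  [x>a] with C₁=M₀(3b²-L²)/(6L)=187/16 = (17·4³/(6·6)-17·(4-(3/2))²/2+(187/16)·4)/50000 = 1717/3600000 m
Load 2 — uniform load w=10 kN/m over full span:
  y_2 = -wx(L³-2Lx²+x³)/(24EI) = -10·4·(6³-2·6·4²+4³)/(24·50000) = -11/3750 m
Load 3 — point force P=-9 kN at a=2 m (b=L-a=4):
  y_3 = -Pa(L-x)(2Lx-a²-x²)/(6LEI)  [x>a] = -(-9)·2·(6-4)·(2·6·4-2²-4²)/(6·6·50000) = 7/12500 m
Superposition: y = Σ y_i = -6827/3600000 m ≈ -0.001896 m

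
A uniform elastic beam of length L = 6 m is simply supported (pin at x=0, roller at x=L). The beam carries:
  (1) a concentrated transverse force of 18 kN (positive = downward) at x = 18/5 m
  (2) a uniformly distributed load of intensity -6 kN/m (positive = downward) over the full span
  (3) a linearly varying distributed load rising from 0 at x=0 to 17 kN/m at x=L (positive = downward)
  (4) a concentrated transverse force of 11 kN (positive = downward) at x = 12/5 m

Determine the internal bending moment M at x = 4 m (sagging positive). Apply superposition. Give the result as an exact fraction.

M(4) = 1988/45 kN·m

Load 1 — point force P=18 kN at a=18/5 m (b=L-a=12/5):
  M_1 = Pa(L-x)/L  [x>a] = 18·(18/5)·(6-4)/6 = 108/5 kN·m
Load 2 — uniform load w=-6 kN/m over full span:
  M_2 = wx(L-x)/2 = (-6)·4·(6-4)/2 = -24 kN·m
Load 3 — triangular load w₀=17 kN/m (0→w₀ over full span):
  M_3 = w₀Lx/6 - w₀x³/(6L) = 17·6·4/6 - 17·4³/(6·6) = 340/9 kN·m
Load 4 — point force P=11 kN at a=12/5 m (b=L-a=18/5):
  M_4 = Pa(L-x)/L  [x>a] = 11·(12/5)·(6-4)/6 = 44/5 kN·m
Superposition: M = Σ M_i = 1988/45 kN·m ≈ 44.177778 kN·m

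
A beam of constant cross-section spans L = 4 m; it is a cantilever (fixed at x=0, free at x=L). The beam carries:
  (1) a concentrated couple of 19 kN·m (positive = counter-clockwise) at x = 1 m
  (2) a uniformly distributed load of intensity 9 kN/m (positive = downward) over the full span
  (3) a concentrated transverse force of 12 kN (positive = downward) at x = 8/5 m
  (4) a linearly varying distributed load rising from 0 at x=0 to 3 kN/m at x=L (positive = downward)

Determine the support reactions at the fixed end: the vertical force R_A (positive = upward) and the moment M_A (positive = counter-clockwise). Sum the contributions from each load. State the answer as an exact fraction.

Load 1 — applied couple M₀=19 kN·m at a=1 m (b=L-a=3):
  R_A = 0 kN
  M_A = -M₀ = -19 kN·m
Load 2 — uniform load w=9 kN/m over full span:
  R_A = wL = 9·4 = 36 kN
  M_A = wL²/2 = 9·4²/2 = 72 kN·m
Load 3 — point force P=12 kN at a=8/5 m (b=L-a=12/5):
  R_A = P = 12 kN
  M_A = Pa = 12·(8/5) = 96/5 kN·m
Load 4 — triangular load w₀=3 kN/m (0→w₀ over full span):
  R_A = w₀L/2 = 3·4/2 = 6 kN
  M_A = w₀L²/3 = 3·4²/3 = 16 kN·m
Superposition: R_A = 54 kN, M_A = 441/5 kN·m

R_A = 54 kN, M_A = 441/5 kN·m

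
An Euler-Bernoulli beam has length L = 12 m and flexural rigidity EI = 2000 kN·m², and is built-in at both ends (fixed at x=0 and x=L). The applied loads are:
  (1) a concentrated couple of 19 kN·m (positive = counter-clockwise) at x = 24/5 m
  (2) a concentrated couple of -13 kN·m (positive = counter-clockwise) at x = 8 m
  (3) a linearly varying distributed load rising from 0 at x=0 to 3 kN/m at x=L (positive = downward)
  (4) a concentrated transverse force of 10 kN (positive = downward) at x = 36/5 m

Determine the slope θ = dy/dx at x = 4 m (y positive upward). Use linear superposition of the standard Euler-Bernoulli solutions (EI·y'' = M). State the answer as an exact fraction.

Load 1 — applied couple M₀=19 kN·m at a=24/5 m (b=L-a=36/5):
  θ_1 = (R_Ax²/2 - M_Ax)/EI  [x≤a] with R_A=57/25, M_A=57/25 = ((57/25)·4²/2 - (57/25)·4)/2000 = 57/12500 rad
Load 2 — applied couple M₀=-13 kN·m at a=8 m (b=L-a=4):
  θ_2 = (R_Ax²/2 - M_Ax)/EI  [x≤a] with R_A=-13/9, M_A=-13/3 = ((-13/9)·4²/2 - (-13/3)·4)/2000 = 13/4500 rad
Load 3 — triangular load w₀=3 kN/m (0→w₀ over full span):
  θ_3 = -w₀(2x(L-x)(L-2x)(x+2L)+x²(L-x)²)/(120LEI) = -3·(2·4·(12-4)·(12-2·4)·(4+2·12)+4²·(12-4)²)/(120·12·2000) = -16/1875 rad
Load 4 — point force P=10 kN at a=36/5 m (b=L-a=24/5):
  θ_4 = -Pb²x(2aL-(3a+b)x)/(2L³EI)  [x≤a] = -10·(24/5)²·4·(2·(36/5)·12-(3·(36/5)+(24/5))·4)/(2·12³·2000) = -28/3125 rad
Superposition: θ = Σ θ_i = -113/11250 rad ≈ -0.010044 rad

θ(4) = -113/11250 rad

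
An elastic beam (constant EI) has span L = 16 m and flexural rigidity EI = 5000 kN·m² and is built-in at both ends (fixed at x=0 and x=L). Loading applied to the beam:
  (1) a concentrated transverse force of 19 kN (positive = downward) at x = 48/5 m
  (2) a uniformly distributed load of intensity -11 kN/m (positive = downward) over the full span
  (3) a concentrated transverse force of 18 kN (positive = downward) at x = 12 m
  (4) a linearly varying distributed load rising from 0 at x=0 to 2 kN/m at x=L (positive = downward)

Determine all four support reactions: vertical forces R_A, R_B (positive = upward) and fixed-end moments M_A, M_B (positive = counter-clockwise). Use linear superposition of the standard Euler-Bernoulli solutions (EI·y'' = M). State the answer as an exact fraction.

Load 1 — point force P=19 kN at a=48/5 m (b=L-a=32/5):
  R_A = Pb²(3a+b)/L³ = 19·(32/5)²·(3·(48/5)+(32/5))/16³ = 836/125 kN
  M_A = Pab²/L² = 19·(48/5)·(32/5)²/16² = 3648/125 kN·m
  R_B = Pa²(a+3b)/L³ = 19·(48/5)²·((48/5)+3·(32/5))/16³ = 1539/125 kN
  M_B = -Pa²b/L² = -19·(48/5)²·(32/5)/16² = -5472/125 kN·m
Load 2 — uniform load w=-11 kN/m over full span:
  R_A = wL/2 = (-11)·16/2 = -88 kN
  M_A = wL²/12 = (-11)·16²/12 = -704/3 kN·m
  R_B = wL/2 = (-11)·16/2 = -88 kN
  M_B = -wL²/12 = -(-11)·16²/12 = 704/3 kN·m
Load 3 — point force P=18 kN at a=12 m (b=L-a=4):
  R_A = Pb²(3a+b)/L³ = 18·4²·(3·12+4)/16³ = 45/16 kN
  M_A = Pab²/L² = 18·12·4²/16² = 27/2 kN·m
  R_B = Pa²(a+3b)/L³ = 18·12²·(12+3·4)/16³ = 243/16 kN
  M_B = -Pa²b/L² = -18·12²·4/16² = -81/2 kN·m
Load 4 — triangular load w₀=2 kN/m (0→w₀ over full span):
  R_A = 3w₀L/20 = 3·2·16/20 = 24/5 kN
  M_A = w₀L²/30 = 2·16²/30 = 256/15 kN·m
  R_B = 7w₀L/20 = 7·2·16/20 = 56/5 kN
  M_B = -w₀L²/20 = -2·16²/20 = -128/5 kN·m
Superposition: R_A = -147399/2000 kN, M_A = -43729/250 kN·m, R_B = -98601/2000 kN, M_B = 93593/750 kN·m

R_A = -147399/2000 kN, M_A = -43729/250 kN·m, R_B = -98601/2000 kN, M_B = 93593/750 kN·m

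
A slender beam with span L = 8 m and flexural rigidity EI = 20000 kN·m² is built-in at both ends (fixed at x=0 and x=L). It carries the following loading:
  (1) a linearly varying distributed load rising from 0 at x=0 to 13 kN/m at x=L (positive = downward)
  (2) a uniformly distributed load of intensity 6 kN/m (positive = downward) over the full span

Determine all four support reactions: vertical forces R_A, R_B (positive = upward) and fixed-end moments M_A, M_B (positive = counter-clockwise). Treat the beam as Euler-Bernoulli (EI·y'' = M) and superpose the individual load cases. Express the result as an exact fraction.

R_A = 198/5 kN, M_A = 896/15 kN·m, R_B = 302/5 kN, M_B = -368/5 kN·m

Load 1 — triangular load w₀=13 kN/m (0→w₀ over full span):
  R_A = 3w₀L/20 = 3·13·8/20 = 78/5 kN
  M_A = w₀L²/30 = 13·8²/30 = 416/15 kN·m
  R_B = 7w₀L/20 = 7·13·8/20 = 182/5 kN
  M_B = -w₀L²/20 = -13·8²/20 = -208/5 kN·m
Load 2 — uniform load w=6 kN/m over full span:
  R_A = wL/2 = 6·8/2 = 24 kN
  M_A = wL²/12 = 6·8²/12 = 32 kN·m
  R_B = wL/2 = 6·8/2 = 24 kN
  M_B = -wL²/12 = -6·8²/12 = -32 kN·m
Superposition: R_A = 198/5 kN, M_A = 896/15 kN·m, R_B = 302/5 kN, M_B = -368/5 kN·m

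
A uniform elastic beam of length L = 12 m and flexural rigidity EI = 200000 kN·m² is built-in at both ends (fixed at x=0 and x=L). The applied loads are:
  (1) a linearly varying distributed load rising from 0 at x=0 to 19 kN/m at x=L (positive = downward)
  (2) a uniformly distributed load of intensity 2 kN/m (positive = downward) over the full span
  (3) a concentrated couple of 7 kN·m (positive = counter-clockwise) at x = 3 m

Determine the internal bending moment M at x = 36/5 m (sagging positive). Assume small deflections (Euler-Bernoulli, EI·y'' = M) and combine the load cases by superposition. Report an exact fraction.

Load 1 — triangular load w₀=19 kN/m (0→w₀ over full span):
  M_1 = 3w₀Lx/20 - w₀L²/30 - w₀x³/(6L) = 3·19·12·(36/5)/20 - 19·12²/30 - 19·(36/5)³/(6·12) = 7068/125 kN·m
Load 2 — uniform load w=2 kN/m over full span:
  M_2 = wLx/2 - wL²/12 - wx²/2 = 2·12·(36/5)/2 - 2·12²/12 - 2·(36/5)²/2 = 264/25 kN·m
Load 3 — applied couple M₀=7 kN·m at a=3 m (b=L-a=9):
  M_3 = R_Ax - M_A - M₀  [x>a] with R_A=21/32, M_A=-21/16 = (21/32)·(36/5) - (-21/16) - 7 = -77/80 kN·m
Superposition: M = Σ M_i = 132283/2000 kN·m ≈ 66.141500 kN·m

M(36/5) = 132283/2000 kN·m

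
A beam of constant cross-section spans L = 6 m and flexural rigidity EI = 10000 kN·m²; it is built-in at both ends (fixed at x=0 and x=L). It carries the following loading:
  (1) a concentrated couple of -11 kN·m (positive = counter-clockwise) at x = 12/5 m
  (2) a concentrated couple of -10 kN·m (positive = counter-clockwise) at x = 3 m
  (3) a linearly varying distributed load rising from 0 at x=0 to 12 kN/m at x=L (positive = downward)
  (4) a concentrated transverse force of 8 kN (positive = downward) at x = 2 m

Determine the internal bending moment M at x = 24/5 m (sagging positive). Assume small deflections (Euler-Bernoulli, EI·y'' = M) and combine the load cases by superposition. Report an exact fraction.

M(24/5) = -257/750 kN·m

Load 1 — applied couple M₀=-11 kN·m at a=12/5 m (b=L-a=18/5):
  M_1 = R_Ax - M_A - M₀  [x>a] with R_A=-66/25, M_A=-33/25 = (-66/25)·(24/5) - (-33/25) - (-11) = -44/125 kN·m
Load 2 — applied couple M₀=-10 kN·m at a=3 m (b=L-a=3):
  M_2 = R_Ax - M_A - M₀  [x>a] with R_A=-5/2, M_A=-5/2 = (-5/2)·(24/5) - (-5/2) - (-10) = 1/2 kN·m
Load 3 — triangular load w₀=12 kN/m (0→w₀ over full span):
  M_3 = 3w₀Lx/20 - w₀L²/30 - w₀x³/(6L) = 3·12·6·(24/5)/20 - 12·6²/30 - 12·(24/5)³/(6·6) = 72/125 kN·m
Load 4 — point force P=8 kN at a=2 m (b=L-a=4):
  M_4 = Pa²(a+3b)(L-x)/L³ - Pa²b/L²  [x>a] = 8·2²·(2+3·4)·(6-(24/5))/6³ - 8·2²·4/6² = -16/15 kN·m
Superposition: M = Σ M_i = -257/750 kN·m ≈ -0.342667 kN·m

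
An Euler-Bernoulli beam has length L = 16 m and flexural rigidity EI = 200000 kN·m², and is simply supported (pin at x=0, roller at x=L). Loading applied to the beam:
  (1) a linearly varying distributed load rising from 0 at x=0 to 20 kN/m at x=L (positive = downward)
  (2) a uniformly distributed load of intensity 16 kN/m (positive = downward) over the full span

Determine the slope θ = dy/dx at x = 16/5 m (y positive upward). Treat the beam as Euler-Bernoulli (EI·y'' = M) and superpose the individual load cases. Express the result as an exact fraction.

Load 1 — triangular load w₀=20 kN/m (0→w₀ over full span):
  θ_1 = -w₀(7L⁴-30L²x²+15x⁴)/(360LEI) = -20·(7·16⁴-30·16²·(16/5)²+15·(16/5)⁴)/(360·16·200000) = -23296/3515625 rad
Load 2 — uniform load w=16 kN/m over full span:
  θ_2 = -w(L³-6Lx²+4x³)/(24EI) = -16·(16³-6·16·(16/5)²+4·(16/5)³)/(24·200000) = -4224/390625 rad
Superposition: θ = Σ θ_i = -61312/3515625 rad ≈ -0.017440 rad

θ(16/5) = -61312/3515625 rad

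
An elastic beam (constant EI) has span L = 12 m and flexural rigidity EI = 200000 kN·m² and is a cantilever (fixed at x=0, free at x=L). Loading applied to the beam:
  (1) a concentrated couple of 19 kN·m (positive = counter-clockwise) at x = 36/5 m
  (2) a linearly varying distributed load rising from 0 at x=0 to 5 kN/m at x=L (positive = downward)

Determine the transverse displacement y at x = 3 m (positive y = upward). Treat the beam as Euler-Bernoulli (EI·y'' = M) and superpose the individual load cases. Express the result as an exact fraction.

y(3) = -27531/6400000 m

Load 1 — applied couple M₀=19 kN·m at a=36/5 m (b=L-a=24/5):
  y_1 = M₀x²/(2EI)  [x≤a] = 19·3²/(2·200000) = 171/400000 m
Load 2 — triangular load w₀=5 kN/m (0→w₀ over full span):
  y_2 = (w₀Lx³/12-w₀L²x²/6-w₀x⁵/(120L))/EI = (5·12·3³/12-5·12²·3²/6-5·3⁵/(120·12))/200000 = -30267/6400000 m
Superposition: y = Σ y_i = -27531/6400000 m ≈ -0.004302 m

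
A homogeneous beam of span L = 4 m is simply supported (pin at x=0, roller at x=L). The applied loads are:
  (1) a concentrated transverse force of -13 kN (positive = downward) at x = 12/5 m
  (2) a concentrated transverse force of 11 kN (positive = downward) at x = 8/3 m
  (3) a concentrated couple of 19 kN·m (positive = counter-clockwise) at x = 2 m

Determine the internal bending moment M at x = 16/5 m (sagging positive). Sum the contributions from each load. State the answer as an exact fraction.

M(16/5) = -313/75 kN·m

Load 1 — point force P=-13 kN at a=12/5 m (b=L-a=8/5):
  M_1 = Pa(L-x)/L  [x>a] = (-13)·(12/5)·(4-(16/5))/4 = -156/25 kN·m
Load 2 — point force P=11 kN at a=8/3 m (b=L-a=4/3):
  M_2 = Pa(L-x)/L  [x>a] = 11·(8/3)·(4-(16/5))/4 = 88/15 kN·m
Load 3 — applied couple M₀=19 kN·m at a=2 m (b=L-a=2):
  M_3 = M₀x/L - M₀  [x>a] = 19·(16/5)/4 - 19 = -19/5 kN·m
Superposition: M = Σ M_i = -313/75 kN·m ≈ -4.173333 kN·m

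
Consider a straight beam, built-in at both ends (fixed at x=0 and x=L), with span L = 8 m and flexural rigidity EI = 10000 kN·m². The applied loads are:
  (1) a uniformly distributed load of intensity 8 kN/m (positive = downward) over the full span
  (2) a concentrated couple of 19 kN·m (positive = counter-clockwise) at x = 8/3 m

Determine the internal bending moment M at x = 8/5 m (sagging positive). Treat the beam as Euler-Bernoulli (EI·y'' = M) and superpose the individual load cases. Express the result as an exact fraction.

M(8/5) = 84/25 kN·m

Load 1 — uniform load w=8 kN/m over full span:
  M_1 = wLx/2 - wL²/12 - wx²/2 = 8·8·(8/5)/2 - 8·8²/12 - 8·(8/5)²/2 = -128/75 kN·m
Load 2 — applied couple M₀=19 kN·m at a=8/3 m (b=L-a=16/3):
  M_2 = R_Ax - M_A  [x≤a] with R_A=19/6, M_A=0 = (19/6)·(8/5) - 0 = 76/15 kN·m
Superposition: M = Σ M_i = 84/25 kN·m ≈ 3.360000 kN·m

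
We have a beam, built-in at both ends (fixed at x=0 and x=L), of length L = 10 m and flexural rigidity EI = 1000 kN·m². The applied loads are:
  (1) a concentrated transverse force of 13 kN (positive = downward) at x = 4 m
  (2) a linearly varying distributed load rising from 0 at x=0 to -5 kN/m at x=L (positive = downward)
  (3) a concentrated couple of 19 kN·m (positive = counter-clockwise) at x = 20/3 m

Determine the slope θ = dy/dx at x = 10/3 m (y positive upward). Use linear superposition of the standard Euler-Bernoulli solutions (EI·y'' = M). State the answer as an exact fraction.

θ(10/3) = -938/151875 rad

Load 1 — point force P=13 kN at a=4 m (b=L-a=6):
  θ_1 = -Pb²x(2aL-(3a+b)x)/(2L³EI)  [x≤a] = -13·6²·(10/3)·(2·4·10-(3·4+6)·(10/3))/(2·10³·1000) = -39/2500 rad
Load 2 — triangular load w₀=-5 kN/m (0→w₀ over full span):
  θ_2 = -w₀(2x(L-x)(L-2x)(x+2L)+x²(L-x)²)/(120LEI) = -(-5)·(2·(10/3)·(10-(10/3))·(10-2·(10/3))·((10/3)+2·10)+(10/3)²·(10-(10/3))²)/(120·10·1000) = 4/243 rad
Load 3 — applied couple M₀=19 kN·m at a=20/3 m (b=L-a=10/3):
  θ_3 = (R_Ax²/2 - M_Ax)/EI  [x≤a] with R_A=38/15, M_A=19/3 = ((38/15)·(10/3)²/2 - (19/3)·(10/3))/1000 = -19/2700 rad
Superposition: θ = Σ θ_i = -938/151875 rad ≈ -0.006176 rad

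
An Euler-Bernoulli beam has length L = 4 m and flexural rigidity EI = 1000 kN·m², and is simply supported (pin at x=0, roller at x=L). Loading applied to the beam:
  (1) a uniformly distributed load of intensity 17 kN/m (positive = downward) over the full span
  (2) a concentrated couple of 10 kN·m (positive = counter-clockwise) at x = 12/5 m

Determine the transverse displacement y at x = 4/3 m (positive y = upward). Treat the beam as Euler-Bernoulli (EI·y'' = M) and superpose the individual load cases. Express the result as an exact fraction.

y(4/3) = -8032/151875 m

Load 1 — uniform load w=17 kN/m over full span:
  y_1 = -wx(L³-2Lx²+x³)/(24EI) = -17·(4/3)·(4³-2·4·(4/3)²+(4/3)³)/(24·1000) = -1496/30375 m
Load 2 — applied couple M₀=10 kN·m at a=12/5 m (b=L-a=8/5):
  y_2 = (M₀x³/(6L)+C₁x)/EI  [x≤a] with C₁=M₀(3b²-L²)/(6L)=-52/15 = (10·(4/3)³/(6·4)+(-52/15)·(4/3))/1000 = -184/50625 m
Superposition: y = Σ y_i = -8032/151875 m ≈ -0.052886 m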